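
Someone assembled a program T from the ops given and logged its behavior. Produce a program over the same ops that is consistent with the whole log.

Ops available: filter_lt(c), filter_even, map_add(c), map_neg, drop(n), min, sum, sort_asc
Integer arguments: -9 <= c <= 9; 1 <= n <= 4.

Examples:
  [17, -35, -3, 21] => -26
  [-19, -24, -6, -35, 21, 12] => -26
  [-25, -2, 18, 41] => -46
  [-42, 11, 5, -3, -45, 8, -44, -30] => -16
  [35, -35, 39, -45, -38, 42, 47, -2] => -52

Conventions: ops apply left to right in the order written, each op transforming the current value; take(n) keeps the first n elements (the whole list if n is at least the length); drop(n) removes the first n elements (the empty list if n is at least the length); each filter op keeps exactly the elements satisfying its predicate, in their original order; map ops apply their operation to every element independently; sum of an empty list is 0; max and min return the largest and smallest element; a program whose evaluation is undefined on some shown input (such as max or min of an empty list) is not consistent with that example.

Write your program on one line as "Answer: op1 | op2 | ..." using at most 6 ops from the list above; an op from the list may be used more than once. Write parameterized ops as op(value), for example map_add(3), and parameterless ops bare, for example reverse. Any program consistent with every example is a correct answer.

sort_asc | map_neg | map_add(-5) | sort_asc | filter_even | min

Check, running the answer program on each example:
  [17, -35, -3, 21] -> [-35, -3, 17, 21] -> [35, 3, -17, -21] -> [30, -2, -22, -26] -> [-26, -22, -2, 30] -> [-26, -22, -2, 30] -> -26
  [-19, -24, -6, -35, 21, 12] -> [-35, -24, -19, -6, 12, 21] -> [35, 24, 19, 6, -12, -21] -> [30, 19, 14, 1, -17, -26] -> [-26, -17, 1, 14, 19, 30] -> [-26, 14, 30] -> -26
  [-25, -2, 18, 41] -> [-25, -2, 18, 41] -> [25, 2, -18, -41] -> [20, -3, -23, -46] -> [-46, -23, -3, 20] -> [-46, 20] -> -46
  [-42, 11, 5, -3, -45, 8, -44, -30] -> [-45, -44, -42, -30, -3, 5, 8, 11] -> [45, 44, 42, 30, 3, -5, -8, -11] -> [40, 39, 37, 25, -2, -10, -13, -16] -> [-16, -13, -10, -2, 25, 37, 39, 40] -> [-16, -10, -2, 40] -> -16
  [35, -35, 39, -45, -38, 42, 47, -2] -> [-45, -38, -35, -2, 35, 39, 42, 47] -> [45, 38, 35, 2, -35, -39, -42, -47] -> [40, 33, 30, -3, -40, -44, -47, -52] -> [-52, -47, -44, -40, -3, 30, 33, 40] -> [-52, -44, -40, 30, 40] -> -52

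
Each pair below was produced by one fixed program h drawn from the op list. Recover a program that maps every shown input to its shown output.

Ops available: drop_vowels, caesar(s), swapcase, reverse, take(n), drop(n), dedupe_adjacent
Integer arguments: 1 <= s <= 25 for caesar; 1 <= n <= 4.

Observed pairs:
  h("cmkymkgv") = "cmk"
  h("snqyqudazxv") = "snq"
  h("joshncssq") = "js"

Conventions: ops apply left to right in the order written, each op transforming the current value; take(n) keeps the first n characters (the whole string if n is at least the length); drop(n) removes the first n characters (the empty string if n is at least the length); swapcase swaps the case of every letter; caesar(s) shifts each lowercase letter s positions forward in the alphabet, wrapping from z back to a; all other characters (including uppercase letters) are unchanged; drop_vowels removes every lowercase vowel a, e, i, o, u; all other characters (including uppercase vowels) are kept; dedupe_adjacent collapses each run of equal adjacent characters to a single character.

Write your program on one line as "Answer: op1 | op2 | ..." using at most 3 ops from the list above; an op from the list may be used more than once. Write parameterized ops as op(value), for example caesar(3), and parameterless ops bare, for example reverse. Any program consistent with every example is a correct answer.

dedupe_adjacent | take(3) | drop_vowels

Check, running the answer program on each example:
  "cmkymkgv" -> "cmkymkgv" -> "cmk" -> "cmk"
  "snqyqudazxv" -> "snqyqudazxv" -> "snq" -> "snq"
  "joshncssq" -> "joshncsq" -> "jos" -> "js"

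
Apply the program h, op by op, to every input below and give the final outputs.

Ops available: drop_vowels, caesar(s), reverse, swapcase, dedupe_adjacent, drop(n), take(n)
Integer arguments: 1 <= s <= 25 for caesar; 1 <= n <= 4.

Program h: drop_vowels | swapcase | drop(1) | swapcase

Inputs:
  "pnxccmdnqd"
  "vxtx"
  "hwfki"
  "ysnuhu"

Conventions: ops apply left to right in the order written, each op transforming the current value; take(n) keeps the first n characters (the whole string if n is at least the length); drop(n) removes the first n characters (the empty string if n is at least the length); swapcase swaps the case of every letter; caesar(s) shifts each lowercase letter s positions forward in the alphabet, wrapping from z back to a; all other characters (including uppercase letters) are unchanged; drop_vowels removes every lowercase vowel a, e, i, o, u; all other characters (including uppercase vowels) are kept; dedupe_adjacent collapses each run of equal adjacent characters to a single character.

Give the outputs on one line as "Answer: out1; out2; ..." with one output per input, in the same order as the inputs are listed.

Execution, op by op:
  "pnxccmdnqd" -> "pnxccmdnqd" -> "PNXCCMDNQD" -> "NXCCMDNQD" -> "nxccmdnqd"
  "vxtx" -> "vxtx" -> "VXTX" -> "XTX" -> "xtx"
  "hwfki" -> "hwfk" -> "HWFK" -> "WFK" -> "wfk"
  "ysnuhu" -> "ysnh" -> "YSNH" -> "SNH" -> "snh"

"nxccmdnqd"; "xtx"; "wfk"; "snh"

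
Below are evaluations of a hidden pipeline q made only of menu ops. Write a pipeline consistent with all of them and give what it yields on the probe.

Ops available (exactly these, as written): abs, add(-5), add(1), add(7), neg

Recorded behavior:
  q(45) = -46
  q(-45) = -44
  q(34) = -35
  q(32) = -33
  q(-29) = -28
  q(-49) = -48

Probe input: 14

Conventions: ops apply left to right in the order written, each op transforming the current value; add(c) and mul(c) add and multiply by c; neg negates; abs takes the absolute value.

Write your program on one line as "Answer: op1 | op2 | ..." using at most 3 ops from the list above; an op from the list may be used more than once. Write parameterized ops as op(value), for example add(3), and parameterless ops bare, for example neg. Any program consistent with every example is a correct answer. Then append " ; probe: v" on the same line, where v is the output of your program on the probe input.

add(1) | abs | neg ; probe: -15

Check, running the answer program on each example:
  45 -> 46 -> 46 -> -46
  -45 -> -44 -> 44 -> -44
  34 -> 35 -> 35 -> -35
  32 -> 33 -> 33 -> -33
  -29 -> -28 -> 28 -> -28
  -49 -> -48 -> 48 -> -48
  probe: 14 -> 15 -> 15 -> -15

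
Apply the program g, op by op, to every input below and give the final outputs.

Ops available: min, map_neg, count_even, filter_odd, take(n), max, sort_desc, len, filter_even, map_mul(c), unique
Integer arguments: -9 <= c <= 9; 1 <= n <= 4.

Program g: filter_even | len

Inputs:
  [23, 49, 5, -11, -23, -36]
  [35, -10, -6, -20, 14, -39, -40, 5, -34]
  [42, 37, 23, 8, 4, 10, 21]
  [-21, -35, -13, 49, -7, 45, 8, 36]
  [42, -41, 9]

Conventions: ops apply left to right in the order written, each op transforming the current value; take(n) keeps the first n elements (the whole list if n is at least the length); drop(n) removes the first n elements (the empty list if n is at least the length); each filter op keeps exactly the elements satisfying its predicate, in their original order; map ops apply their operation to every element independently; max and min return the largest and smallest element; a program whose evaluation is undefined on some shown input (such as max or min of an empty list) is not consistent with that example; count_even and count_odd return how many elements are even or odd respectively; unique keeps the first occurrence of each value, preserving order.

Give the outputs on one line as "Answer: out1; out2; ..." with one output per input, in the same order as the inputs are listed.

Execution, op by op:
  [23, 49, 5, -11, -23, -36] -> [-36] -> 1
  [35, -10, -6, -20, 14, -39, -40, 5, -34] -> [-10, -6, -20, 14, -40, -34] -> 6
  [42, 37, 23, 8, 4, 10, 21] -> [42, 8, 4, 10] -> 4
  [-21, -35, -13, 49, -7, 45, 8, 36] -> [8, 36] -> 2
  [42, -41, 9] -> [42] -> 1

1; 6; 4; 2; 1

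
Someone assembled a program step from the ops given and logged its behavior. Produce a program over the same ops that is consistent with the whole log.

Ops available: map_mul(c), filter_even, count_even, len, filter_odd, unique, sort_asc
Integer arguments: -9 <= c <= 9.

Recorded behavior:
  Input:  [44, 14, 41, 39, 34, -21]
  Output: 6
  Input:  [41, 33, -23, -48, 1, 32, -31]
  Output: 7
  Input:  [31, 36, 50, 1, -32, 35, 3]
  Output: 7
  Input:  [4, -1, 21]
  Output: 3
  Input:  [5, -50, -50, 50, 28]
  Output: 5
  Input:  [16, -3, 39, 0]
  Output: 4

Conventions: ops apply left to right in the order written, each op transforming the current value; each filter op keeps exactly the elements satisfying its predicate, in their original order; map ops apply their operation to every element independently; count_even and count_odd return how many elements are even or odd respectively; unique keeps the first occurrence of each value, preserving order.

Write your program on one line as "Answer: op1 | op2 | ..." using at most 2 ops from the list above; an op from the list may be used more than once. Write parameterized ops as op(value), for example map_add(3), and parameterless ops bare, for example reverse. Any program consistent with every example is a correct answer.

map_mul(-4) | count_even

Check, running the answer program on each example:
  [44, 14, 41, 39, 34, -21] -> [-176, -56, -164, -156, -136, 84] -> 6
  [41, 33, -23, -48, 1, 32, -31] -> [-164, -132, 92, 192, -4, -128, 124] -> 7
  [31, 36, 50, 1, -32, 35, 3] -> [-124, -144, -200, -4, 128, -140, -12] -> 7
  [4, -1, 21] -> [-16, 4, -84] -> 3
  [5, -50, -50, 50, 28] -> [-20, 200, 200, -200, -112] -> 5
  [16, -3, 39, 0] -> [-64, 12, -156, 0] -> 4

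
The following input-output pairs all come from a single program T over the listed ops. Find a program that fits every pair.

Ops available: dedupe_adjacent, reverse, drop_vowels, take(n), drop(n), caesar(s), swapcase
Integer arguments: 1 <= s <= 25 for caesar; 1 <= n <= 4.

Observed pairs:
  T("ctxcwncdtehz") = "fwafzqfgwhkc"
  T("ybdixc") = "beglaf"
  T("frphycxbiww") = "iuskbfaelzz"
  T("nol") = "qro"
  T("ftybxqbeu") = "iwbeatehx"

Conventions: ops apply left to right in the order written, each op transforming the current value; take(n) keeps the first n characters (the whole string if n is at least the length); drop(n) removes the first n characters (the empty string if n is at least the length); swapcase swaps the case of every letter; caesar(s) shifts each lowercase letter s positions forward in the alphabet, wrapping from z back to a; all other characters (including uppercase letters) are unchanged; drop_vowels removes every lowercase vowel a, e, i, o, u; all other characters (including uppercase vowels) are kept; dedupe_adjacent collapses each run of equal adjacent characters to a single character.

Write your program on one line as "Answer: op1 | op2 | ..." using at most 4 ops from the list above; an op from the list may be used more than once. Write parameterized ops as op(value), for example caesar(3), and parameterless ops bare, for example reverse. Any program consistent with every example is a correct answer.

reverse | caesar(3) | reverse

Check, running the answer program on each example:
  "ctxcwncdtehz" -> "zhetdcnwcxtc" -> "ckhwgfqzfawf" -> "fwafzqfgwhkc"
  "ybdixc" -> "cxidby" -> "falgeb" -> "beglaf"
  "frphycxbiww" -> "wwibxcyhprf" -> "zzleafbksui" -> "iuskbfaelzz"
  "nol" -> "lon" -> "orq" -> "qro"
  "ftybxqbeu" -> "uebqxbytf" -> "xhetaebwi" -> "iwbeatehx"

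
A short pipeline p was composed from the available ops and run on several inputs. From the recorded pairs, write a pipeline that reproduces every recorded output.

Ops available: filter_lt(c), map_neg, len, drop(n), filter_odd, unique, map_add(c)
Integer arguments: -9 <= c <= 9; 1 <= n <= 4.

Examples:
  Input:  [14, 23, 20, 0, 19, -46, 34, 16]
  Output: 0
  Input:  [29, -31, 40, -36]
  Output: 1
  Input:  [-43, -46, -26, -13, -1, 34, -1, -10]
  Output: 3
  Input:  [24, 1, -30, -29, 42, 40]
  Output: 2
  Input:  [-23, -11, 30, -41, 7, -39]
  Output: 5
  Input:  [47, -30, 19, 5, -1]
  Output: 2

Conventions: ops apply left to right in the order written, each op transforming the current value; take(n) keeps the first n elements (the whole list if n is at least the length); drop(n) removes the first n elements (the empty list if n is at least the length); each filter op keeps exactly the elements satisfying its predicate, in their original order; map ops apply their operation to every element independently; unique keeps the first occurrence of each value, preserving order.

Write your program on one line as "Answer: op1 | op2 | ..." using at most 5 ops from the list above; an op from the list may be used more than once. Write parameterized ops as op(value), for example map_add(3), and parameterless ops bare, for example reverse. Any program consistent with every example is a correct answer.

filter_lt(8) | unique | filter_odd | len

Check, running the answer program on each example:
  [14, 23, 20, 0, 19, -46, 34, 16] -> [0, -46] -> [0, -46] -> [] -> 0
  [29, -31, 40, -36] -> [-31, -36] -> [-31, -36] -> [-31] -> 1
  [-43, -46, -26, -13, -1, 34, -1, -10] -> [-43, -46, -26, -13, -1, -1, -10] -> [-43, -46, -26, -13, -1, -10] -> [-43, -13, -1] -> 3
  [24, 1, -30, -29, 42, 40] -> [1, -30, -29] -> [1, -30, -29] -> [1, -29] -> 2
  [-23, -11, 30, -41, 7, -39] -> [-23, -11, -41, 7, -39] -> [-23, -11, -41, 7, -39] -> [-23, -11, -41, 7, -39] -> 5
  [47, -30, 19, 5, -1] -> [-30, 5, -1] -> [-30, 5, -1] -> [5, -1] -> 2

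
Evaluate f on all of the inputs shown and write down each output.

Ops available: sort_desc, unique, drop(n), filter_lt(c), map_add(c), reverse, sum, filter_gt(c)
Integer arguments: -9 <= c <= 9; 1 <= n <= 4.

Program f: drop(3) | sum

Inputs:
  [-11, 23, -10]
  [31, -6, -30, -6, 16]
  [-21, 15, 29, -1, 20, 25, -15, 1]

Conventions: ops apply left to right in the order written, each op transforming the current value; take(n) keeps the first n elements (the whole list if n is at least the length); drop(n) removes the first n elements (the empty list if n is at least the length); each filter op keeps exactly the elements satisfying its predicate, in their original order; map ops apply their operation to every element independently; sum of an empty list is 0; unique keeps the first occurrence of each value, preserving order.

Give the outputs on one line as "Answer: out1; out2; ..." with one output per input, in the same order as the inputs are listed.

Execution, op by op:
  [-11, 23, -10] -> [] -> 0
  [31, -6, -30, -6, 16] -> [-6, 16] -> 10
  [-21, 15, 29, -1, 20, 25, -15, 1] -> [-1, 20, 25, -15, 1] -> 30

0; 10; 30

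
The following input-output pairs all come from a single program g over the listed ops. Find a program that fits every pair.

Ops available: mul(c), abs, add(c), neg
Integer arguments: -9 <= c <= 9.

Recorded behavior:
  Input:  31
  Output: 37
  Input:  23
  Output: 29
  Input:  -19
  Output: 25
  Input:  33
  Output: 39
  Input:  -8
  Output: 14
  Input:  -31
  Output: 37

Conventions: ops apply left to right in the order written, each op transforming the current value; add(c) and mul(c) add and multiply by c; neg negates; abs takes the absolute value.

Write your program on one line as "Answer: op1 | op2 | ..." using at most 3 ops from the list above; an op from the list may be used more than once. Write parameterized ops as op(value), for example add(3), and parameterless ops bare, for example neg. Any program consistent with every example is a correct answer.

abs | add(6)

Check, running the answer program on each example:
  31 -> 31 -> 37
  23 -> 23 -> 29
  -19 -> 19 -> 25
  33 -> 33 -> 39
  -8 -> 8 -> 14
  -31 -> 31 -> 37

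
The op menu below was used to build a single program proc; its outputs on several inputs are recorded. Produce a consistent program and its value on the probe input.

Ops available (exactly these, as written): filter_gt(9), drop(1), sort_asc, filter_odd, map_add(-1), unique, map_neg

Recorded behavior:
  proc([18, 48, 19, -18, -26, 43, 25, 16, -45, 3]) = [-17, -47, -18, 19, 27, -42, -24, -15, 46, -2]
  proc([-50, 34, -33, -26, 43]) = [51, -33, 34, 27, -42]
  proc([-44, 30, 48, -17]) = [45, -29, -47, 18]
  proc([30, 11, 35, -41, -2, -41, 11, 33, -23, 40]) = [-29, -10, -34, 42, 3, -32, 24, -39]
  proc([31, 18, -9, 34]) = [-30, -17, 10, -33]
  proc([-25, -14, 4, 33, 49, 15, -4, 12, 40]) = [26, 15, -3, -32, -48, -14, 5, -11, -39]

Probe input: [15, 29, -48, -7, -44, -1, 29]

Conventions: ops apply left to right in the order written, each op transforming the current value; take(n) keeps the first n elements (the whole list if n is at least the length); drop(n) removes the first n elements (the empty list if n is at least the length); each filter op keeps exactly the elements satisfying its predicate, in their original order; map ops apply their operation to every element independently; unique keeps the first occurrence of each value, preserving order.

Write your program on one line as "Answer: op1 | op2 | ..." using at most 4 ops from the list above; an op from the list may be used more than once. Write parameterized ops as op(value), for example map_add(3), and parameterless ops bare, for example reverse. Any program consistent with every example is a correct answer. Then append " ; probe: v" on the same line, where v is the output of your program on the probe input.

map_add(-1) | unique | map_neg ; probe: [-14, -28, 49, 8, 45, 2]

Check, running the answer program on each example:
  [18, 48, 19, -18, -26, 43, 25, 16, -45, 3] -> [17, 47, 18, -19, -27, 42, 24, 15, -46, 2] -> [17, 47, 18, -19, -27, 42, 24, 15, -46, 2] -> [-17, -47, -18, 19, 27, -42, -24, -15, 46, -2]
  [-50, 34, -33, -26, 43] -> [-51, 33, -34, -27, 42] -> [-51, 33, -34, -27, 42] -> [51, -33, 34, 27, -42]
  [-44, 30, 48, -17] -> [-45, 29, 47, -18] -> [-45, 29, 47, -18] -> [45, -29, -47, 18]
  [30, 11, 35, -41, -2, -41, 11, 33, -23, 40] -> [29, 10, 34, -42, -3, -42, 10, 32, -24, 39] -> [29, 10, 34, -42, -3, 32, -24, 39] -> [-29, -10, -34, 42, 3, -32, 24, -39]
  [31, 18, -9, 34] -> [30, 17, -10, 33] -> [30, 17, -10, 33] -> [-30, -17, 10, -33]
  [-25, -14, 4, 33, 49, 15, -4, 12, 40] -> [-26, -15, 3, 32, 48, 14, -5, 11, 39] -> [-26, -15, 3, 32, 48, 14, -5, 11, 39] -> [26, 15, -3, -32, -48, -14, 5, -11, -39]
  probe: [15, 29, -48, -7, -44, -1, 29] -> [14, 28, -49, -8, -45, -2, 28] -> [14, 28, -49, -8, -45, -2] -> [-14, -28, 49, 8, 45, 2]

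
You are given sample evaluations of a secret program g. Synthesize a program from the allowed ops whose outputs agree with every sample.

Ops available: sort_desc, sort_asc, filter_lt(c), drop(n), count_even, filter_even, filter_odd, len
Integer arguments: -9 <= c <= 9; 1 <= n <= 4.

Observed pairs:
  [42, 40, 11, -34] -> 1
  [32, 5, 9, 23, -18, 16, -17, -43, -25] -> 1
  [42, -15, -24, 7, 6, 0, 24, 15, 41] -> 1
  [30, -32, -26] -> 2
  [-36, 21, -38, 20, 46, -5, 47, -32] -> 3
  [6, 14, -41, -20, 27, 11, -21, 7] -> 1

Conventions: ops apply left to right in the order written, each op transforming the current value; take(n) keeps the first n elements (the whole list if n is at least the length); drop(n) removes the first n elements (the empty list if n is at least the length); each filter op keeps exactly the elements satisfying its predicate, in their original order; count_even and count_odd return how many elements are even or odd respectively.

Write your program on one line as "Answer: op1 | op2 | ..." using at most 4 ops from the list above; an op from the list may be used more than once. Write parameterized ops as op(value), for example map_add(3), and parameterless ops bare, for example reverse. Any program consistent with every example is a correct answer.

sort_desc | filter_even | filter_lt(-9) | len

Check, running the answer program on each example:
  [42, 40, 11, -34] -> [42, 40, 11, -34] -> [42, 40, -34] -> [-34] -> 1
  [32, 5, 9, 23, -18, 16, -17, -43, -25] -> [32, 23, 16, 9, 5, -17, -18, -25, -43] -> [32, 16, -18] -> [-18] -> 1
  [42, -15, -24, 7, 6, 0, 24, 15, 41] -> [42, 41, 24, 15, 7, 6, 0, -15, -24] -> [42, 24, 6, 0, -24] -> [-24] -> 1
  [30, -32, -26] -> [30, -26, -32] -> [30, -26, -32] -> [-26, -32] -> 2
  [-36, 21, -38, 20, 46, -5, 47, -32] -> [47, 46, 21, 20, -5, -32, -36, -38] -> [46, 20, -32, -36, -38] -> [-32, -36, -38] -> 3
  [6, 14, -41, -20, 27, 11, -21, 7] -> [27, 14, 11, 7, 6, -20, -21, -41] -> [14, 6, -20] -> [-20] -> 1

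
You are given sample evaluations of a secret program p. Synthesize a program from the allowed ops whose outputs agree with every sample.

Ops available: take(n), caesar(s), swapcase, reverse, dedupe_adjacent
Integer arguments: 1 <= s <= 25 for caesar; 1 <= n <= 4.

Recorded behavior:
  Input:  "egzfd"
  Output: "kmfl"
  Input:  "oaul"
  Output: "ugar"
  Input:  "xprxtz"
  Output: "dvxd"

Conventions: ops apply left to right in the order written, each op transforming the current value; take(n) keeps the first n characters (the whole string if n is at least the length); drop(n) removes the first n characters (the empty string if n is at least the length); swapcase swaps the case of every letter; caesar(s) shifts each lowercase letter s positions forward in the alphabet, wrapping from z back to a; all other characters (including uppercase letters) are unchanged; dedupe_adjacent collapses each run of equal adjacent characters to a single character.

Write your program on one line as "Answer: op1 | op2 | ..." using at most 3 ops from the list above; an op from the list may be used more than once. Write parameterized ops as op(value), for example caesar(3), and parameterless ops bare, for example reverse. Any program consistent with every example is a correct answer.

take(4) | caesar(6)

Check, running the answer program on each example:
  "egzfd" -> "egzf" -> "kmfl"
  "oaul" -> "oaul" -> "ugar"
  "xprxtz" -> "xprx" -> "dvxd"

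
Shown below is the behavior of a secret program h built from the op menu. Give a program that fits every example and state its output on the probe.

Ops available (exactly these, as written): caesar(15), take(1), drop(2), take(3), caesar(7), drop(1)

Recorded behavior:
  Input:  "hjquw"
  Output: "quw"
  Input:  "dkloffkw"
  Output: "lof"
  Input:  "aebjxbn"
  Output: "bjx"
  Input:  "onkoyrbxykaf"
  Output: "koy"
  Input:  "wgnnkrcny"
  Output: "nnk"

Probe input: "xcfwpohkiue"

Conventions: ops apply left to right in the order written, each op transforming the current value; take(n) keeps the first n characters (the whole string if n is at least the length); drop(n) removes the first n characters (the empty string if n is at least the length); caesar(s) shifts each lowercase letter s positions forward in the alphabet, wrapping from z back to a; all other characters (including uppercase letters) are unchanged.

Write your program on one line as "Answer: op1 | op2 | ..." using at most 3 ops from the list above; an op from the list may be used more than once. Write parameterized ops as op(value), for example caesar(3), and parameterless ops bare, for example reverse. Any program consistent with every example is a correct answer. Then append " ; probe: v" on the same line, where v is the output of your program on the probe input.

drop(2) | take(3) ; probe: "fwp"

Check, running the answer program on each example:
  "hjquw" -> "quw" -> "quw"
  "dkloffkw" -> "loffkw" -> "lof"
  "aebjxbn" -> "bjxbn" -> "bjx"
  "onkoyrbxykaf" -> "koyrbxykaf" -> "koy"
  "wgnnkrcny" -> "nnkrcny" -> "nnk"
  probe: "xcfwpohkiue" -> "fwpohkiue" -> "fwp"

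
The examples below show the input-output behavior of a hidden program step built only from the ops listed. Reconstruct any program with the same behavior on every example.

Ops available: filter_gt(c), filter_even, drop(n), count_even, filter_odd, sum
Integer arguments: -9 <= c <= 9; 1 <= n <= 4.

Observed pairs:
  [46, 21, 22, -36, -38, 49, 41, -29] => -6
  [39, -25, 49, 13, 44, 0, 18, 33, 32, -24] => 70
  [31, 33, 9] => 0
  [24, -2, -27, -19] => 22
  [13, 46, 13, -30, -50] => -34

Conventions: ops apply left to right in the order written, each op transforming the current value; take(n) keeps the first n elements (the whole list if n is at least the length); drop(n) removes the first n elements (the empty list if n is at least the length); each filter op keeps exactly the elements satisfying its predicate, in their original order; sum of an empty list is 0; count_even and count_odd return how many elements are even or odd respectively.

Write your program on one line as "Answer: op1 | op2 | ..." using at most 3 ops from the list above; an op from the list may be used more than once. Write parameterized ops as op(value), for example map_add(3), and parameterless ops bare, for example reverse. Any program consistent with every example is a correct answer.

filter_even | sum

Check, running the answer program on each example:
  [46, 21, 22, -36, -38, 49, 41, -29] -> [46, 22, -36, -38] -> -6
  [39, -25, 49, 13, 44, 0, 18, 33, 32, -24] -> [44, 0, 18, 32, -24] -> 70
  [31, 33, 9] -> [] -> 0
  [24, -2, -27, -19] -> [24, -2] -> 22
  [13, 46, 13, -30, -50] -> [46, -30, -50] -> -34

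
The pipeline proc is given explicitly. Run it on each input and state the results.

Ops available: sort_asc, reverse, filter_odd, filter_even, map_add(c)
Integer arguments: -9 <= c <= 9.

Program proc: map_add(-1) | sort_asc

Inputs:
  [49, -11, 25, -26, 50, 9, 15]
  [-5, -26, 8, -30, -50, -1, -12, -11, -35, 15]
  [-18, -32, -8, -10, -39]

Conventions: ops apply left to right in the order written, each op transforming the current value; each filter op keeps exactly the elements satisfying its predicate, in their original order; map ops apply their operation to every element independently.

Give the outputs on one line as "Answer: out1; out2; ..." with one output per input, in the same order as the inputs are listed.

Execution, op by op:
  [49, -11, 25, -26, 50, 9, 15] -> [48, -12, 24, -27, 49, 8, 14] -> [-27, -12, 8, 14, 24, 48, 49]
  [-5, -26, 8, -30, -50, -1, -12, -11, -35, 15] -> [-6, -27, 7, -31, -51, -2, -13, -12, -36, 14] -> [-51, -36, -31, -27, -13, -12, -6, -2, 7, 14]
  [-18, -32, -8, -10, -39] -> [-19, -33, -9, -11, -40] -> [-40, -33, -19, -11, -9]

[-27, -12, 8, 14, 24, 48, 49]; [-51, -36, -31, -27, -13, -12, -6, -2, 7, 14]; [-40, -33, -19, -11, -9]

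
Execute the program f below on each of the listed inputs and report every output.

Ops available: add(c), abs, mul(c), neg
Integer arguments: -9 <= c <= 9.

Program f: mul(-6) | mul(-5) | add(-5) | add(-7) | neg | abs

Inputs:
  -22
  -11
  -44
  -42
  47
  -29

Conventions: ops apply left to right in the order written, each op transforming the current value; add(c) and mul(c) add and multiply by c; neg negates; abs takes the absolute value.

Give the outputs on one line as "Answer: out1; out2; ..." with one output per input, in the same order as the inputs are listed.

Execution, op by op:
  -22 -> 132 -> -660 -> -665 -> -672 -> 672 -> 672
  -11 -> 66 -> -330 -> -335 -> -342 -> 342 -> 342
  -44 -> 264 -> -1320 -> -1325 -> -1332 -> 1332 -> 1332
  -42 -> 252 -> -1260 -> -1265 -> -1272 -> 1272 -> 1272
  47 -> -282 -> 1410 -> 1405 -> 1398 -> -1398 -> 1398
  -29 -> 174 -> -870 -> -875 -> -882 -> 882 -> 882

672; 342; 1332; 1272; 1398; 882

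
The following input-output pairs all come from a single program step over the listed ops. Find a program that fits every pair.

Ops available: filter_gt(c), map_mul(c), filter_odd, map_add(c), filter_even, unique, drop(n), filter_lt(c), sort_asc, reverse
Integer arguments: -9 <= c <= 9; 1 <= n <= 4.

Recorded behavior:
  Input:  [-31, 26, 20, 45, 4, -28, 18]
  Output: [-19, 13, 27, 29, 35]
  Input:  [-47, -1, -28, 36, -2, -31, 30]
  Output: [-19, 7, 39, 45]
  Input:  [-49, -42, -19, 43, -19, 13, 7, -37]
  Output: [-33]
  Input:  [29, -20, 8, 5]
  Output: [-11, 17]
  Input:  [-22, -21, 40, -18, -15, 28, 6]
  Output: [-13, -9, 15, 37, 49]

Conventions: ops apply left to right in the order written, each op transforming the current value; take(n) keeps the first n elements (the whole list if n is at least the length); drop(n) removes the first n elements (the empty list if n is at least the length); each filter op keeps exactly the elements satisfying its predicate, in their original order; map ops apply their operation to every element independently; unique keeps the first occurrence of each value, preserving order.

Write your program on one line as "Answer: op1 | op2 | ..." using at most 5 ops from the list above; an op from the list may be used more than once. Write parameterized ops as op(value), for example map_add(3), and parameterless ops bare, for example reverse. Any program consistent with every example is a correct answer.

unique | sort_asc | map_add(9) | filter_odd

Check, running the answer program on each example:
  [-31, 26, 20, 45, 4, -28, 18] -> [-31, 26, 20, 45, 4, -28, 18] -> [-31, -28, 4, 18, 20, 26, 45] -> [-22, -19, 13, 27, 29, 35, 54] -> [-19, 13, 27, 29, 35]
  [-47, -1, -28, 36, -2, -31, 30] -> [-47, -1, -28, 36, -2, -31, 30] -> [-47, -31, -28, -2, -1, 30, 36] -> [-38, -22, -19, 7, 8, 39, 45] -> [-19, 7, 39, 45]
  [-49, -42, -19, 43, -19, 13, 7, -37] -> [-49, -42, -19, 43, 13, 7, -37] -> [-49, -42, -37, -19, 7, 13, 43] -> [-40, -33, -28, -10, 16, 22, 52] -> [-33]
  [29, -20, 8, 5] -> [29, -20, 8, 5] -> [-20, 5, 8, 29] -> [-11, 14, 17, 38] -> [-11, 17]
  [-22, -21, 40, -18, -15, 28, 6] -> [-22, -21, 40, -18, -15, 28, 6] -> [-22, -21, -18, -15, 6, 28, 40] -> [-13, -12, -9, -6, 15, 37, 49] -> [-13, -9, 15, 37, 49]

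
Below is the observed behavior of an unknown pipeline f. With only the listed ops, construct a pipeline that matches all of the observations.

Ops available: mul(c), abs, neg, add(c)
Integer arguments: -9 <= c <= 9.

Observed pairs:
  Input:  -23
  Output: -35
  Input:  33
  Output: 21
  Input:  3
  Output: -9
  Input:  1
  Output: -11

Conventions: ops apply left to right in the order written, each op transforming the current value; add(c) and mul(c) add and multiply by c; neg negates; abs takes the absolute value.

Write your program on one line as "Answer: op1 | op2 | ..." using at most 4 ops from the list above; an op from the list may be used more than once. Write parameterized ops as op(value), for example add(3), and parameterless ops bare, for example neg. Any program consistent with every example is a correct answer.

neg | add(6) | add(6) | neg

Check, running the answer program on each example:
  -23 -> 23 -> 29 -> 35 -> -35
  33 -> -33 -> -27 -> -21 -> 21
  3 -> -3 -> 3 -> 9 -> -9
  1 -> -1 -> 5 -> 11 -> -11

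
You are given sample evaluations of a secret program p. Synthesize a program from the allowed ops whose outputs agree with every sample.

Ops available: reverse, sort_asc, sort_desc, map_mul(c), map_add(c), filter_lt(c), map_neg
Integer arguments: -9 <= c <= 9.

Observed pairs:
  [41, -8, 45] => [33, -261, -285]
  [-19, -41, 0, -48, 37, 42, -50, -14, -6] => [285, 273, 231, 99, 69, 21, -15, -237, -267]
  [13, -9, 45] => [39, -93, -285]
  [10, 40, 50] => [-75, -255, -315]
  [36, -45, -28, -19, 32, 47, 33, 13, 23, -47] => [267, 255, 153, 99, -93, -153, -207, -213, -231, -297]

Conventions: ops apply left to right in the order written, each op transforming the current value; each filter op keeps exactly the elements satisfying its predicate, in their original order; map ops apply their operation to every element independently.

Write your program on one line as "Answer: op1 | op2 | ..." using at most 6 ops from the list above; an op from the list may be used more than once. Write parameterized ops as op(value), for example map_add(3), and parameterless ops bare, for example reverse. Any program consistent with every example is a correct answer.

reverse | map_add(1) | sort_asc | map_mul(-6) | map_add(-9)

Check, running the answer program on each example:
  [41, -8, 45] -> [45, -8, 41] -> [46, -7, 42] -> [-7, 42, 46] -> [42, -252, -276] -> [33, -261, -285]
  [-19, -41, 0, -48, 37, 42, -50, -14, -6] -> [-6, -14, -50, 42, 37, -48, 0, -41, -19] -> [-5, -13, -49, 43, 38, -47, 1, -40, -18] -> [-49, -47, -40, -18, -13, -5, 1, 38, 43] -> [294, 282, 240, 108, 78, 30, -6, -228, -258] -> [285, 273, 231, 99, 69, 21, -15, -237, -267]
  [13, -9, 45] -> [45, -9, 13] -> [46, -8, 14] -> [-8, 14, 46] -> [48, -84, -276] -> [39, -93, -285]
  [10, 40, 50] -> [50, 40, 10] -> [51, 41, 11] -> [11, 41, 51] -> [-66, -246, -306] -> [-75, -255, -315]
  [36, -45, -28, -19, 32, 47, 33, 13, 23, -47] -> [-47, 23, 13, 33, 47, 32, -19, -28, -45, 36] -> [-46, 24, 14, 34, 48, 33, -18, -27, -44, 37] -> [-46, -44, -27, -18, 14, 24, 33, 34, 37, 48] -> [276, 264, 162, 108, -84, -144, -198, -204, -222, -288] -> [267, 255, 153, 99, -93, -153, -207, -213, -231, -297]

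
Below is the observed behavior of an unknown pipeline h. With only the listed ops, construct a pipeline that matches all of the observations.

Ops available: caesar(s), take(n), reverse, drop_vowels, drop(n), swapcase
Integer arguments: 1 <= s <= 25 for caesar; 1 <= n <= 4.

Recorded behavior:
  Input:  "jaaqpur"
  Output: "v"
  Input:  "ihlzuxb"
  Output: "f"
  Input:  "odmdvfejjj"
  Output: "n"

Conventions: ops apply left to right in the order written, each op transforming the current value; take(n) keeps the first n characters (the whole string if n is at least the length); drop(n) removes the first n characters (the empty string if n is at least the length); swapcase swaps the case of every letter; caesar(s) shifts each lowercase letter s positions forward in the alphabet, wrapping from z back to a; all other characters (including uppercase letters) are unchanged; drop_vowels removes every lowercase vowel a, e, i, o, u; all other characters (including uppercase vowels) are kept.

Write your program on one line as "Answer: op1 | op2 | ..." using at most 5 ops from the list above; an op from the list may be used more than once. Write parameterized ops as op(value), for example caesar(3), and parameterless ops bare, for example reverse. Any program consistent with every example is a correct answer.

caesar(21) | caesar(1) | reverse | caesar(8) | take(1)

Check, running the answer program on each example:
  "jaaqpur" -> "evvlkpm" -> "fwwmlqn" -> "nqlmwwf" -> "vytueen" -> "v"
  "ihlzuxb" -> "dcgupsw" -> "edhvqtx" -> "xtqvhde" -> "fbydplm" -> "f"
  "odmdvfejjj" -> "jyhyqazeee" -> "kzizrbafff" -> "fffabrzizk" -> "nnnijzhqhs" -> "n"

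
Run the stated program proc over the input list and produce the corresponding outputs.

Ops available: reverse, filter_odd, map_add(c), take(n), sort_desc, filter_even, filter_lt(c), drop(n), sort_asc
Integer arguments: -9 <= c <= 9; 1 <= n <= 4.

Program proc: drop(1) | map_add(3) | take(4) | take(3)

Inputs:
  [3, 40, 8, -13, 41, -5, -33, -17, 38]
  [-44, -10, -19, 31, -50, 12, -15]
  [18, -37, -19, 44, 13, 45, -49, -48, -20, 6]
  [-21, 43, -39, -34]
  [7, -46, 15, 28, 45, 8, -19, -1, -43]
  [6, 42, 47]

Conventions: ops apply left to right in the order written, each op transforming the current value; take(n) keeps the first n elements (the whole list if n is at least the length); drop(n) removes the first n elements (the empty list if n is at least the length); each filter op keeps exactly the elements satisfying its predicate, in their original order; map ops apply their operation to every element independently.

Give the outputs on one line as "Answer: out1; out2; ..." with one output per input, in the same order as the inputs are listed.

[43, 11, -10]; [-7, -16, 34]; [-34, -16, 47]; [46, -36, -31]; [-43, 18, 31]; [45, 50]

Execution, op by op:
  [3, 40, 8, -13, 41, -5, -33, -17, 38] -> [40, 8, -13, 41, -5, -33, -17, 38] -> [43, 11, -10, 44, -2, -30, -14, 41] -> [43, 11, -10, 44] -> [43, 11, -10]
  [-44, -10, -19, 31, -50, 12, -15] -> [-10, -19, 31, -50, 12, -15] -> [-7, -16, 34, -47, 15, -12] -> [-7, -16, 34, -47] -> [-7, -16, 34]
  [18, -37, -19, 44, 13, 45, -49, -48, -20, 6] -> [-37, -19, 44, 13, 45, -49, -48, -20, 6] -> [-34, -16, 47, 16, 48, -46, -45, -17, 9] -> [-34, -16, 47, 16] -> [-34, -16, 47]
  [-21, 43, -39, -34] -> [43, -39, -34] -> [46, -36, -31] -> [46, -36, -31] -> [46, -36, -31]
  [7, -46, 15, 28, 45, 8, -19, -1, -43] -> [-46, 15, 28, 45, 8, -19, -1, -43] -> [-43, 18, 31, 48, 11, -16, 2, -40] -> [-43, 18, 31, 48] -> [-43, 18, 31]
  [6, 42, 47] -> [42, 47] -> [45, 50] -> [45, 50] -> [45, 50]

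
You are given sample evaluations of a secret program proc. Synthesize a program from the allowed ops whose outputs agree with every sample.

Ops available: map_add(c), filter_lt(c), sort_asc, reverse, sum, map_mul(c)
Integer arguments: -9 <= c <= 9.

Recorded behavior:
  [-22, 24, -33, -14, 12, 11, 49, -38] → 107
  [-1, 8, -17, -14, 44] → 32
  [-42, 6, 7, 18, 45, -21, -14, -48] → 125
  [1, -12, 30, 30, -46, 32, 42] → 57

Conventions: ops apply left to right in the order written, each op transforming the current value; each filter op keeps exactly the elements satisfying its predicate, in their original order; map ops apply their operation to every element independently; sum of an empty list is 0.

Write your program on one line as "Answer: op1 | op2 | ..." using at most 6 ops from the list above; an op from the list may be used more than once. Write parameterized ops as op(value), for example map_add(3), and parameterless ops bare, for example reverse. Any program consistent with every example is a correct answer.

reverse | filter_lt(5) | sort_asc | map_mul(-1) | sort_asc | sum

Check, running the answer program on each example:
  [-22, 24, -33, -14, 12, 11, 49, -38] -> [-38, 49, 11, 12, -14, -33, 24, -22] -> [-38, -14, -33, -22] -> [-38, -33, -22, -14] -> [38, 33, 22, 14] -> [14, 22, 33, 38] -> 107
  [-1, 8, -17, -14, 44] -> [44, -14, -17, 8, -1] -> [-14, -17, -1] -> [-17, -14, -1] -> [17, 14, 1] -> [1, 14, 17] -> 32
  [-42, 6, 7, 18, 45, -21, -14, -48] -> [-48, -14, -21, 45, 18, 7, 6, -42] -> [-48, -14, -21, -42] -> [-48, -42, -21, -14] -> [48, 42, 21, 14] -> [14, 21, 42, 48] -> 125
  [1, -12, 30, 30, -46, 32, 42] -> [42, 32, -46, 30, 30, -12, 1] -> [-46, -12, 1] -> [-46, -12, 1] -> [46, 12, -1] -> [-1, 12, 46] -> 57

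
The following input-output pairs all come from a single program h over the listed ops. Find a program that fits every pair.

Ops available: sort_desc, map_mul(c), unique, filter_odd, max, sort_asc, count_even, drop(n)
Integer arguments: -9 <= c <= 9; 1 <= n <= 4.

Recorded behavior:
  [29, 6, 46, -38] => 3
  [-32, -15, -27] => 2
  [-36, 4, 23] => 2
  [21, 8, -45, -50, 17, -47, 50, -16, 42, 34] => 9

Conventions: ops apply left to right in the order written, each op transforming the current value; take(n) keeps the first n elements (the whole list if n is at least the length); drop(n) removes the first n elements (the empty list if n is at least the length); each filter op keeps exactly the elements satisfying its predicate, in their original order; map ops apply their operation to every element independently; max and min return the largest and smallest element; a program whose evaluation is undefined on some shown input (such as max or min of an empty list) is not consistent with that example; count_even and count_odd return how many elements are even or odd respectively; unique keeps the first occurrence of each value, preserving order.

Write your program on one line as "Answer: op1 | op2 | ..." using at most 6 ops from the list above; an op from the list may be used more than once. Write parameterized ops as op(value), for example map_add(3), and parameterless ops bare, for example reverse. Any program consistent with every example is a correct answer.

map_mul(8) | map_mul(7) | drop(1) | map_mul(2) | count_even

Check, running the answer program on each example:
  [29, 6, 46, -38] -> [232, 48, 368, -304] -> [1624, 336, 2576, -2128] -> [336, 2576, -2128] -> [672, 5152, -4256] -> 3
  [-32, -15, -27] -> [-256, -120, -216] -> [-1792, -840, -1512] -> [-840, -1512] -> [-1680, -3024] -> 2
  [-36, 4, 23] -> [-288, 32, 184] -> [-2016, 224, 1288] -> [224, 1288] -> [448, 2576] -> 2
  [21, 8, -45, -50, 17, -47, 50, -16, 42, 34] -> [168, 64, -360, -400, 136, -376, 400, -128, 336, 272] -> [1176, 448, -2520, -2800, 952, -2632, 2800, -896, 2352, 1904] -> [448, -2520, -2800, 952, -2632, 2800, -896, 2352, 1904] -> [896, -5040, -5600, 1904, -5264, 5600, -1792, 4704, 3808] -> 9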